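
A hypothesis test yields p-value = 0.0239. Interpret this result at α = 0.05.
Since p = 0.0239 < α = 0.05, reject H₀.
There is sufficient evidence to reject the null hypothesis; the result is statistically significant at the 0.05 level.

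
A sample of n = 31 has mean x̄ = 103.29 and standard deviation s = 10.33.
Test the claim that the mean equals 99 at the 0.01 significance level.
One-sample t-test:
H₀: μ = 99
H₁: μ ≠ 99
df = n - 1 = 30
t = (x̄ - μ₀) / (s/√n) = (103.29 - 99) / (10.33/√31) = 2.312
p-value = 0.0278

Since p-value > α = 0.01, we fail to reject H₀.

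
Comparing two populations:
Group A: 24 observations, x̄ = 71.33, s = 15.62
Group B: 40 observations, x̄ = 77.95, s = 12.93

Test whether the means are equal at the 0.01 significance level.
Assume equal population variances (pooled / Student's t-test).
Student's two-sample t-test (equal variances):
H₀: μ₁ = μ₂
H₁: μ₁ ≠ μ₂
df = n₁ + n₂ - 2 = 62
Pooled variance s_p² = [(n₁-1)s₁² + (n₂-1)s₂²] / (n₁ + n₂ - 2) = [(23)(15.62²) + (39)(12.93²)] / 62 = 195.6750
SE = √(s_p²(1/n₁ + 1/n₂)) = √(195.6750 × (1/24 + 1/40)) = 3.6118
t = (x̄₁ - x̄₂) / SE = (71.33 - 77.95) / 3.6118 = -6.62 / 3.6118 = -1.833
p-value = 0.0716

Since p-value > α = 0.01, we fail to reject H₀.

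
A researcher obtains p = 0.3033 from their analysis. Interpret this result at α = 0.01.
Since p = 0.3033 > α = 0.01, fail to reject H₀.
There is insufficient evidence to reject the null hypothesis; the result is not statistically significant at the 0.01 level.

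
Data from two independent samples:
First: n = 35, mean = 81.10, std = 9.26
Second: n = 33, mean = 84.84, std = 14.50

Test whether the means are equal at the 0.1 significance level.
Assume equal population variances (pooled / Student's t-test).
Student's two-sample t-test (equal variances):
H₀: μ₁ = μ₂
H₁: μ₁ ≠ μ₂
df = n₁ + n₂ - 2 = 66
Pooled variance s_p² = [(n₁-1)s₁² + (n₂-1)s₂²] / (n₁ + n₂ - 2) = [(34)(9.26²) + (32)(14.50²)] / 66 = 146.1124
SE = √(s_p²(1/n₁ + 1/n₂)) = √(146.1124 × (1/35 + 1/33)) = 2.9330
t = (x̄₁ - x̄₂) / SE = (81.10 - 84.84) / 2.9330 = -3.74 / 2.9330 = -1.275
p-value = 0.2067

Since p-value > α = 0.1, we fail to reject H₀.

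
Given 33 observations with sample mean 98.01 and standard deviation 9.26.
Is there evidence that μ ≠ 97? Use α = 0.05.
One-sample t-test:
H₀: μ = 97
H₁: μ ≠ 97
df = n - 1 = 32
t = (x̄ - μ₀) / (s/√n) = (98.01 - 97) / (9.26/√33) = 0.627
p-value = 0.5354

Since p-value > α = 0.05, we fail to reject H₀.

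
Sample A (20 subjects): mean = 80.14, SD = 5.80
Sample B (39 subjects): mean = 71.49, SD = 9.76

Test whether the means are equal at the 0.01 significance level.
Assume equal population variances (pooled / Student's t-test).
Student's two-sample t-test (equal variances):
H₀: μ₁ = μ₂
H₁: μ₁ ≠ μ₂
df = n₁ + n₂ - 2 = 57
Pooled variance s_p² = [(n₁-1)s₁² + (n₂-1)s₂²] / (n₁ + n₂ - 2) = [(19)(5.80²) + (38)(9.76²)] / 57 = 74.7184
SE = √(s_p²(1/n₁ + 1/n₂)) = √(74.7184 × (1/20 + 1/39)) = 2.3773
t = (x̄₁ - x̄₂) / SE = (80.14 - 71.49) / 2.3773 = 8.65 / 2.3773 = 3.639
p-value = 0.0006

Since p-value < α = 0.01, we reject H₀.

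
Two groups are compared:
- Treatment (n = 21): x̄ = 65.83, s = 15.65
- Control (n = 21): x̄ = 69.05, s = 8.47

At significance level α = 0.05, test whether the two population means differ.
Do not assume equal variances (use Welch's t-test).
Welch's two-sample t-test:
H₀: μ₁ = μ₂
H₁: μ₁ ≠ μ₂
s₁²/n₁ = 15.65²/21 = 11.6630,  s₂²/n₂ = 8.47²/21 = 3.4162
SE = √(s₁²/n₁ + s₂²/n₂) = √(11.6630 + 3.4162) = 3.8832
df (Welch-Satterthwaite) = (s₁²/n₁ + s₂²/n₂)² / [(s₁²/n₁)²/(n₁-1) + (s₂²/n₂)²/(n₂-1)] ≈ 30.79
t = (x̄₁ - x̄₂) / SE = (65.83 - 69.05) / 3.8832 = -3.22 / 3.8832 = -0.829
p-value = 0.4134

Since p-value > α = 0.05, we fail to reject H₀.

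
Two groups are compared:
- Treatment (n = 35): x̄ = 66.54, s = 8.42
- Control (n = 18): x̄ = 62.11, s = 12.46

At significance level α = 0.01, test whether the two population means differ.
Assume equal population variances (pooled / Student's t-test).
Student's two-sample t-test (equal variances):
H₀: μ₁ = μ₂
H₁: μ₁ ≠ μ₂
df = n₁ + n₂ - 2 = 51
Pooled variance s_p² = [(n₁-1)s₁² + (n₂-1)s₂²] / (n₁ + n₂ - 2) = [(34)(8.42²) + (17)(12.46²)] / 51 = 99.0148
SE = √(s_p²(1/n₁ + 1/n₂)) = √(99.0148 × (1/35 + 1/18)) = 2.8861
t = (x̄₁ - x̄₂) / SE = (66.54 - 62.11) / 2.8861 = 4.43 / 2.8861 = 1.535
p-value = 0.1310

Since p-value > α = 0.01, we fail to reject H₀.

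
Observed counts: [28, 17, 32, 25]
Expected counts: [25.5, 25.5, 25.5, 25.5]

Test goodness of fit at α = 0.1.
Chi-square goodness of fit test:
H₀: observed counts match expected distribution
H₁: observed counts differ from expected distribution
df = k - 1 = 3
χ² = Σ(O - E)²/E
   = (28 - 25.5)²/25.5 + (17 - 25.5)²/25.5 + (32 - 25.5)²/25.5 + (25 - 25.5)²/25.5
   = 0.245 + 2.833 + 1.657 + 0.010
   = 4.75
p-value = 0.1914

Since p-value > α = 0.1, we fail to reject H₀.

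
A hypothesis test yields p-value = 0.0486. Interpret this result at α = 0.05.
Since p = 0.0486 < α = 0.05, reject H₀.
There is sufficient evidence to reject the null hypothesis; the result is statistically significant at the 0.05 level.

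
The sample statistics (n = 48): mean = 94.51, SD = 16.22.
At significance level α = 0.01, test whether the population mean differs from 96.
One-sample t-test:
H₀: μ = 96
H₁: μ ≠ 96
df = n - 1 = 47
t = (x̄ - μ₀) / (s/√n) = (94.51 - 96) / (16.22/√48) = -0.636
p-value = 0.5276

Since p-value > α = 0.01, we fail to reject H₀.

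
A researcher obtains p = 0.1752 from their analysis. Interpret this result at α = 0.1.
Since p = 0.1752 > α = 0.1, fail to reject H₀.
There is insufficient evidence to reject the null hypothesis; the result is not statistically significant at the 0.1 level.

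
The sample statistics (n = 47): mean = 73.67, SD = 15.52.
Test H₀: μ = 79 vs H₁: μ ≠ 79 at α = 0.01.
One-sample t-test:
H₀: μ = 79
H₁: μ ≠ 79
df = n - 1 = 46
t = (x̄ - μ₀) / (s/√n) = (73.67 - 79) / (15.52/√47) = -2.354
p-value = 0.0229

Since p-value > α = 0.01, we fail to reject H₀.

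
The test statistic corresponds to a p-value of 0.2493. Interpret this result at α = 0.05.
Since p = 0.2493 > α = 0.05, fail to reject H₀.
There is insufficient evidence to reject the null hypothesis; the result is not statistically significant at the 0.05 level.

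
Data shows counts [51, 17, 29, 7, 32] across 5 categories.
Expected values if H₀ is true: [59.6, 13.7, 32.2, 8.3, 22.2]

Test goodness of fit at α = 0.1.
Chi-square goodness of fit test:
H₀: observed counts match expected distribution
H₁: observed counts differ from expected distribution
df = k - 1 = 4
χ² = Σ(O - E)²/E
   = (51 - 59.6)²/59.6 + (17 - 13.7)²/13.7 + (29 - 32.2)²/32.2 + (7 - 8.3)²/8.3 + (32 - 22.2)²/22.2
   = 1.241 + 0.795 + 0.318 + 0.204 + 4.326
   = 6.88
p-value = 0.1422

Since p-value > α = 0.1, we fail to reject H₀.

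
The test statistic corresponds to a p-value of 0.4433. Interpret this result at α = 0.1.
Since p = 0.4433 > α = 0.1, fail to reject H₀.
There is insufficient evidence to reject the null hypothesis; the result is not statistically significant at the 0.1 level.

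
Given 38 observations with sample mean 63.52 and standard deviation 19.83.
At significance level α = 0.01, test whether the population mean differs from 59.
One-sample t-test:
H₀: μ = 59
H₁: μ ≠ 59
df = n - 1 = 37
t = (x̄ - μ₀) / (s/√n) = (63.52 - 59) / (19.83/√38) = 1.405
p-value = 0.1683

Since p-value > α = 0.01, we fail to reject H₀.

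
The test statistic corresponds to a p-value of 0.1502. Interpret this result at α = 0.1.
Since p = 0.1502 > α = 0.1, fail to reject H₀.
There is insufficient evidence to reject the null hypothesis; the result is not statistically significant at the 0.1 level.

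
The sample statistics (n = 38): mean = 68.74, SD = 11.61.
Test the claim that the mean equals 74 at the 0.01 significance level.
One-sample t-test:
H₀: μ = 74
H₁: μ ≠ 74
df = n - 1 = 37
t = (x̄ - μ₀) / (s/√n) = (68.74 - 74) / (11.61/√38) = -2.793
p-value = 0.0082

Since p-value < α = 0.01, we reject H₀.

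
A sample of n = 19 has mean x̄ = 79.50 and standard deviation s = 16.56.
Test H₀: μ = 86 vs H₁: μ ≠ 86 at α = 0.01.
One-sample t-test:
H₀: μ = 86
H₁: μ ≠ 86
df = n - 1 = 18
t = (x̄ - μ₀) / (s/√n) = (79.50 - 86) / (16.56/√19) = -1.711
p-value = 0.1043

Since p-value > α = 0.01, we fail to reject H₀.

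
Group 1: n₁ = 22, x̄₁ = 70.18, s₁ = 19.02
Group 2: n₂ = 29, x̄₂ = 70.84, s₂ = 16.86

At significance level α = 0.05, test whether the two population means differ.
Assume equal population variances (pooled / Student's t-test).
Student's two-sample t-test (equal variances):
H₀: μ₁ = μ₂
H₁: μ₁ ≠ μ₂
df = n₁ + n₂ - 2 = 49
Pooled variance s_p² = [(n₁-1)s₁² + (n₂-1)s₂²] / (n₁ + n₂ - 2) = [(21)(19.02²) + (28)(16.86²)] / 49 = 317.4742
SE = √(s_p²(1/n₁ + 1/n₂)) = √(317.4742 × (1/22 + 1/29)) = 5.0377
t = (x̄₁ - x̄₂) / SE = (70.18 - 70.84) / 5.0377 = -0.66 / 5.0377 = -0.131
p-value = 0.8963

Since p-value > α = 0.05, we fail to reject H₀.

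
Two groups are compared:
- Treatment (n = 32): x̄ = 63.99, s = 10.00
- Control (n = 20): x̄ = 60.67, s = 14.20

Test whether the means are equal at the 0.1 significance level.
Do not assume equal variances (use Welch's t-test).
Welch's two-sample t-test:
H₀: μ₁ = μ₂
H₁: μ₁ ≠ μ₂
s₁²/n₁ = 10.00²/32 = 3.1250,  s₂²/n₂ = 14.20²/20 = 10.0820
SE = √(s₁²/n₁ + s₂²/n₂) = √(3.1250 + 10.0820) = 3.6341
df (Welch-Satterthwaite) = (s₁²/n₁ + s₂²/n₂)² / [(s₁²/n₁)²/(n₁-1) + (s₂²/n₂)²/(n₂-1)] ≈ 30.79
t = (x̄₁ - x̄₂) / SE = (63.99 - 60.67) / 3.6341 = 3.32 / 3.6341 = 0.914
p-value = 0.3680

Since p-value > α = 0.1, we fail to reject H₀.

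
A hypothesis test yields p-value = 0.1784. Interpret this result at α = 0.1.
Since p = 0.1784 > α = 0.1, fail to reject H₀.
There is insufficient evidence to reject the null hypothesis; the result is not statistically significant at the 0.1 level.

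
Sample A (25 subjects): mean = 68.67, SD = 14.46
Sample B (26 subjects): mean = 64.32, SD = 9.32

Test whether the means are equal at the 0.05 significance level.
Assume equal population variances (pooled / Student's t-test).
Student's two-sample t-test (equal variances):
H₀: μ₁ = μ₂
H₁: μ₁ ≠ μ₂
df = n₁ + n₂ - 2 = 49
Pooled variance s_p² = [(n₁-1)s₁² + (n₂-1)s₂²] / (n₁ + n₂ - 2) = [(24)(14.46²) + (25)(9.32²)] / 49 = 146.7298
SE = √(s_p²(1/n₁ + 1/n₂)) = √(146.7298 × (1/25 + 1/26)) = 3.3930
t = (x̄₁ - x̄₂) / SE = (68.67 - 64.32) / 3.3930 = 4.35 / 3.3930 = 1.282
p-value = 0.2059

Since p-value > α = 0.05, we fail to reject H₀.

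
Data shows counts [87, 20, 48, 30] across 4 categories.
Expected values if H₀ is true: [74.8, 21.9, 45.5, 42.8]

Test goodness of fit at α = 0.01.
Chi-square goodness of fit test:
H₀: observed counts match expected distribution
H₁: observed counts differ from expected distribution
df = k - 1 = 3
χ² = Σ(O - E)²/E
   = (87 - 74.8)²/74.8 + (20 - 21.9)²/21.9 + (48 - 45.5)²/45.5 + (30 - 42.8)²/42.8
   = 1.990 + 0.165 + 0.137 + 3.828
   = 6.12
p-value = 0.1059

Since p-value > α = 0.01, we fail to reject H₀.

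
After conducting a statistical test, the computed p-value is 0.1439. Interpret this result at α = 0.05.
Since p = 0.1439 > α = 0.05, fail to reject H₀.
There is insufficient evidence to reject the null hypothesis; the result is not statistically significant at the 0.05 level.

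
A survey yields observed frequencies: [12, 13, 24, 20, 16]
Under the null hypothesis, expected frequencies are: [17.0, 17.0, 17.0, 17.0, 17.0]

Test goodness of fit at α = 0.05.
Chi-square goodness of fit test:
H₀: observed counts match expected distribution
H₁: observed counts differ from expected distribution
df = k - 1 = 4
χ² = Σ(O - E)²/E
   = (12 - 17.0)²/17.0 + (13 - 17.0)²/17.0 + (24 - 17.0)²/17.0 + (20 - 17.0)²/17.0 + (16 - 17.0)²/17.0
   = 1.471 + 0.941 + 2.882 + 0.529 + 0.059
   = 5.88
p-value = 0.2081

Since p-value > α = 0.05, we fail to reject H₀.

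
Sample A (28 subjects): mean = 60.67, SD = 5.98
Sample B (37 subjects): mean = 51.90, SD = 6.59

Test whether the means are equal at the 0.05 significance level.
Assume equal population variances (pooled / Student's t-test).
Student's two-sample t-test (equal variances):
H₀: μ₁ = μ₂
H₁: μ₁ ≠ μ₂
df = n₁ + n₂ - 2 = 63
Pooled variance s_p² = [(n₁-1)s₁² + (n₂-1)s₂²] / (n₁ + n₂ - 2) = [(27)(5.98²) + (36)(6.59²)] / 63 = 40.1419
SE = √(s_p²(1/n₁ + 1/n₂)) = √(40.1419 × (1/28 + 1/37)) = 1.5870
t = (x̄₁ - x̄₂) / SE = (60.67 - 51.90) / 1.5870 = 8.77 / 1.5870 = 5.526
p-value < 0.0001

Since p-value < α = 0.05, we reject H₀.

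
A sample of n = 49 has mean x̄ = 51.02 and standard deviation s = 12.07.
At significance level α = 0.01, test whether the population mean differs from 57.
One-sample t-test:
H₀: μ = 57
H₁: μ ≠ 57
df = n - 1 = 48
t = (x̄ - μ₀) / (s/√n) = (51.02 - 57) / (12.07/√49) = -3.468
p-value = 0.0011

Since p-value < α = 0.01, we reject H₀.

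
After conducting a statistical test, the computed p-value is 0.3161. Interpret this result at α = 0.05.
Since p = 0.3161 > α = 0.05, fail to reject H₀.
There is insufficient evidence to reject the null hypothesis; the result is not statistically significant at the 0.05 level.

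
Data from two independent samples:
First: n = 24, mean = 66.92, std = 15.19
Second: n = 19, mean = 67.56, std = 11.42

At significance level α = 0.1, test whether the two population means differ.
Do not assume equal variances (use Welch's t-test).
Welch's two-sample t-test:
H₀: μ₁ = μ₂
H₁: μ₁ ≠ μ₂
s₁²/n₁ = 15.19²/24 = 9.6140,  s₂²/n₂ = 11.42²/19 = 6.8640
SE = √(s₁²/n₁ + s₂²/n₂) = √(9.6140 + 6.8640) = 4.0593
df (Welch-Satterthwaite) = (s₁²/n₁ + s₂²/n₂)² / [(s₁²/n₁)²/(n₁-1) + (s₂²/n₂)²/(n₂-1)] ≈ 40.92
t = (x̄₁ - x̄₂) / SE = (66.92 - 67.56) / 4.0593 = -0.64 / 4.0593 = -0.158
p-value = 0.8755

Since p-value > α = 0.1, we fail to reject H₀.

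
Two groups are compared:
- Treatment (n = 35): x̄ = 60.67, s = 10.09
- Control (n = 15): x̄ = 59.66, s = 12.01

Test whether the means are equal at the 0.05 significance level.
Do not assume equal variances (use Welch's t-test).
Welch's two-sample t-test:
H₀: μ₁ = μ₂
H₁: μ₁ ≠ μ₂
s₁²/n₁ = 10.09²/35 = 2.9088,  s₂²/n₂ = 12.01²/15 = 9.6160
SE = √(s₁²/n₁ + s₂²/n₂) = √(2.9088 + 9.6160) = 3.5390
df (Welch-Satterthwaite) = (s₁²/n₁ + s₂²/n₂)² / [(s₁²/n₁)²/(n₁-1) + (s₂²/n₂)²/(n₂-1)] ≈ 22.89
t = (x̄₁ - x̄₂) / SE = (60.67 - 59.66) / 3.5390 = 1.01 / 3.5390 = 0.285
p-value = 0.7779

Since p-value > α = 0.05, we fail to reject H₀.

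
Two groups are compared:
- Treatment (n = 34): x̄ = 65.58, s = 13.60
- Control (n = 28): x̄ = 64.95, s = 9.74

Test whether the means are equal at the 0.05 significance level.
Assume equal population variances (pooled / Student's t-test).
Student's two-sample t-test (equal variances):
H₀: μ₁ = μ₂
H₁: μ₁ ≠ μ₂
df = n₁ + n₂ - 2 = 60
Pooled variance s_p² = [(n₁-1)s₁² + (n₂-1)s₂²] / (n₁ + n₂ - 2) = [(33)(13.60²) + (27)(9.74²)] / 60 = 144.4184
SE = √(s_p²(1/n₁ + 1/n₂)) = √(144.4184 × (1/34 + 1/28)) = 3.0668
t = (x̄₁ - x̄₂) / SE = (65.58 - 64.95) / 3.0668 = 0.63 / 3.0668 = 0.205
p-value = 0.8379

Since p-value > α = 0.05, we fail to reject H₀.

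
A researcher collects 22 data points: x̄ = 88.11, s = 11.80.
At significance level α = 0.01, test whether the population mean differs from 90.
One-sample t-test:
H₀: μ = 90
H₁: μ ≠ 90
df = n - 1 = 21
t = (x̄ - μ₀) / (s/√n) = (88.11 - 90) / (11.80/√22) = -0.751
p-value = 0.4608

Since p-value > α = 0.01, we fail to reject H₀.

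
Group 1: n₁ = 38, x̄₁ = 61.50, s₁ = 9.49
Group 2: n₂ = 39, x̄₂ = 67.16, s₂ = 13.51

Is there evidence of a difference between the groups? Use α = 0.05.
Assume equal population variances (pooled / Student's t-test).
Student's two-sample t-test (equal variances):
H₀: μ₁ = μ₂
H₁: μ₁ ≠ μ₂
df = n₁ + n₂ - 2 = 75
Pooled variance s_p² = [(n₁-1)s₁² + (n₂-1)s₂²] / (n₁ + n₂ - 2) = [(37)(9.49²) + (38)(13.51²)] / 75 = 136.9065
SE = √(s_p²(1/n₁ + 1/n₂)) = √(136.9065 × (1/38 + 1/39)) = 2.6671
t = (x̄₁ - x̄₂) / SE = (61.50 - 67.16) / 2.6671 = -5.66 / 2.6671 = -2.122
p-value = 0.0371

Since p-value < α = 0.05, we reject H₀.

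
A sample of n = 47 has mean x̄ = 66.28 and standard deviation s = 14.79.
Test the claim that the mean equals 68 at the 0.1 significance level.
One-sample t-test:
H₀: μ = 68
H₁: μ ≠ 68
df = n - 1 = 46
t = (x̄ - μ₀) / (s/√n) = (66.28 - 68) / (14.79/√47) = -0.797
p-value = 0.4294

Since p-value > α = 0.1, we fail to reject H₀.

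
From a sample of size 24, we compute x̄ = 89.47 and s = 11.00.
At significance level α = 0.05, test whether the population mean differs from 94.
One-sample t-test:
H₀: μ = 94
H₁: μ ≠ 94
df = n - 1 = 23
t = (x̄ - μ₀) / (s/√n) = (89.47 - 94) / (11.00/√24) = -2.017
p-value = 0.0555

Since p-value > α = 0.05, we fail to reject H₀.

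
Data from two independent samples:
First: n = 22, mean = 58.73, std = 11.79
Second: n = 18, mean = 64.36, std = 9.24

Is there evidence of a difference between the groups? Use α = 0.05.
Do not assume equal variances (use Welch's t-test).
Welch's two-sample t-test:
H₀: μ₁ = μ₂
H₁: μ₁ ≠ μ₂
s₁²/n₁ = 11.79²/22 = 6.3184,  s₂²/n₂ = 9.24²/18 = 4.7432
SE = √(s₁²/n₁ + s₂²/n₂) = √(6.3184 + 4.7432) = 3.3259
df (Welch-Satterthwaite) = (s₁²/n₁ + s₂²/n₂)² / [(s₁²/n₁)²/(n₁-1) + (s₂²/n₂)²/(n₂-1)] ≈ 37.95
t = (x̄₁ - x̄₂) / SE = (58.73 - 64.36) / 3.3259 = -5.63 / 3.3259 = -1.693
p-value = 0.0987

Since p-value > α = 0.05, we fail to reject H₀.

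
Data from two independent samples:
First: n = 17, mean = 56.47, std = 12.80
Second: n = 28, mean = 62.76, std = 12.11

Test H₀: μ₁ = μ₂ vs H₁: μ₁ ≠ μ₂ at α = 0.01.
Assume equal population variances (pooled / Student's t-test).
Student's two-sample t-test (equal variances):
H₀: μ₁ = μ₂
H₁: μ₁ ≠ μ₂
df = n₁ + n₂ - 2 = 43
Pooled variance s_p² = [(n₁-1)s₁² + (n₂-1)s₂²] / (n₁ + n₂ - 2) = [(16)(12.80²) + (27)(12.11²)] / 43 = 153.0476
SE = √(s_p²(1/n₁ + 1/n₂)) = √(153.0476 × (1/17 + 1/28)) = 3.8038
t = (x̄₁ - x̄₂) / SE = (56.47 - 62.76) / 3.8038 = -6.29 / 3.8038 = -1.654
p-value = 0.1055

Since p-value > α = 0.01, we fail to reject H₀.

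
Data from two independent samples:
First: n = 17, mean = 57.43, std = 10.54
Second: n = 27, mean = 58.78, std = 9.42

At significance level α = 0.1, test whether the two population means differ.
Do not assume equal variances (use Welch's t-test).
Welch's two-sample t-test:
H₀: μ₁ = μ₂
H₁: μ₁ ≠ μ₂
s₁²/n₁ = 10.54²/17 = 6.5348,  s₂²/n₂ = 9.42²/27 = 3.2865
SE = √(s₁²/n₁ + s₂²/n₂) = √(6.5348 + 3.2865) = 3.1339
df (Welch-Satterthwaite) = (s₁²/n₁ + s₂²/n₂)² / [(s₁²/n₁)²/(n₁-1) + (s₂²/n₂)²/(n₂-1)] ≈ 31.27
t = (x̄₁ - x̄₂) / SE = (57.43 - 58.78) / 3.1339 = -1.35 / 3.1339 = -0.431
p-value = 0.6696

Since p-value > α = 0.1, we fail to reject H₀.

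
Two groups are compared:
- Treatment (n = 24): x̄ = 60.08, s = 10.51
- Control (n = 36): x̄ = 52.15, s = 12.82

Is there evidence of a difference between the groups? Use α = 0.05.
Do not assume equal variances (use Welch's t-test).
Welch's two-sample t-test:
H₀: μ₁ = μ₂
H₁: μ₁ ≠ μ₂
s₁²/n₁ = 10.51²/24 = 4.6025,  s₂²/n₂ = 12.82²/36 = 4.5653
SE = √(s₁²/n₁ + s₂²/n₂) = √(4.6025 + 4.5653) = 3.0278
df (Welch-Satterthwaite) = (s₁²/n₁ + s₂²/n₂)² / [(s₁²/n₁)²/(n₁-1) + (s₂²/n₂)²/(n₂-1)] ≈ 55.42
t = (x̄₁ - x̄₂) / SE = (60.08 - 52.15) / 3.0278 = 7.93 / 3.0278 = 2.619
p-value = 0.0114

Since p-value < α = 0.05, we reject H₀.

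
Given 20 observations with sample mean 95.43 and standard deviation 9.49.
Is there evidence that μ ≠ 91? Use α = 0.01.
One-sample t-test:
H₀: μ = 91
H₁: μ ≠ 91
df = n - 1 = 19
t = (x̄ - μ₀) / (s/√n) = (95.43 - 91) / (9.49/√20) = 2.088
p-value = 0.0505

Since p-value > α = 0.01, we fail to reject H₀.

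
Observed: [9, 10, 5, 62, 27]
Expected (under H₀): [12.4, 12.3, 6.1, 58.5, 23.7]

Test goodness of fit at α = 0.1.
Chi-square goodness of fit test:
H₀: observed counts match expected distribution
H₁: observed counts differ from expected distribution
df = k - 1 = 4
χ² = Σ(O - E)²/E
   = (9 - 12.4)²/12.4 + (10 - 12.3)²/12.3 + (5 - 6.1)²/6.1 + (62 - 58.5)²/58.5 + (27 - 23.7)²/23.7
   = 0.932 + 0.430 + 0.198 + 0.209 + 0.459
   = 2.23
p-value = 0.6936

Since p-value > α = 0.1, we fail to reject H₀.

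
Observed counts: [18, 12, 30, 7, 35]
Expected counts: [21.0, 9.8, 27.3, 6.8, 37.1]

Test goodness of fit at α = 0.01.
Chi-square goodness of fit test:
H₀: observed counts match expected distribution
H₁: observed counts differ from expected distribution
df = k - 1 = 4
χ² = Σ(O - E)²/E
   = (18 - 21.0)²/21.0 + (12 - 9.8)²/9.8 + (30 - 27.3)²/27.3 + (7 - 6.8)²/6.8 + (35 - 37.1)²/37.1
   = 0.429 + 0.494 + 0.267 + 0.006 + 0.119
   = 1.31
p-value = 0.8590

Since p-value > α = 0.01, we fail to reject H₀.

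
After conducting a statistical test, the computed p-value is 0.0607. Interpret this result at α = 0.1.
Since p = 0.0607 < α = 0.1, reject H₀.
There is sufficient evidence to reject the null hypothesis; the result is statistically significant at the 0.1 level.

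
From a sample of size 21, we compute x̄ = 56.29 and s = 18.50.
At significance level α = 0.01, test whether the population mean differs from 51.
One-sample t-test:
H₀: μ = 51
H₁: μ ≠ 51
df = n - 1 = 20
t = (x̄ - μ₀) / (s/√n) = (56.29 - 51) / (18.50/√21) = 1.310
p-value = 0.2049

Since p-value > α = 0.01, we fail to reject H₀.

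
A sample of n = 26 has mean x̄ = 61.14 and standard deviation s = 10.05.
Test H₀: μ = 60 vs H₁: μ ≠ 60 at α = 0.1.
One-sample t-test:
H₀: μ = 60
H₁: μ ≠ 60
df = n - 1 = 25
t = (x̄ - μ₀) / (s/√n) = (61.14 - 60) / (10.05/√26) = 0.578
p-value = 0.5682

Since p-value > α = 0.1, we fail to reject H₀.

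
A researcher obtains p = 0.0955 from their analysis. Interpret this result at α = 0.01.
Since p = 0.0955 > α = 0.01, fail to reject H₀.
There is insufficient evidence to reject the null hypothesis; the result is not statistically significant at the 0.01 level.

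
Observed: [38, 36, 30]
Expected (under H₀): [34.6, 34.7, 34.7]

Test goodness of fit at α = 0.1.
Chi-square goodness of fit test:
H₀: observed counts match expected distribution
H₁: observed counts differ from expected distribution
df = k - 1 = 2
χ² = Σ(O - E)²/E
   = (38 - 34.6)²/34.6 + (36 - 34.7)²/34.7 + (30 - 34.7)²/34.7
   = 0.334 + 0.049 + 0.637
   = 1.02
p-value = 0.6007

Since p-value > α = 0.1, we fail to reject H₀.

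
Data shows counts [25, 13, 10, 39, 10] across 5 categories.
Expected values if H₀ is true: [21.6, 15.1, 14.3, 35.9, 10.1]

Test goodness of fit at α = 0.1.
Chi-square goodness of fit test:
H₀: observed counts match expected distribution
H₁: observed counts differ from expected distribution
df = k - 1 = 4
χ² = Σ(O - E)²/E
   = (25 - 21.6)²/21.6 + (13 - 15.1)²/15.1 + (10 - 14.3)²/14.3 + (39 - 35.9)²/35.9 + (10 - 10.1)²/10.1
   = 0.535 + 0.292 + 1.293 + 0.268 + 0.001
   = 2.39
p-value = 0.6646

Since p-value > α = 0.1, we fail to reject H₀.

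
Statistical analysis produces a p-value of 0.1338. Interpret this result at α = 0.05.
Since p = 0.1338 > α = 0.05, fail to reject H₀.
There is insufficient evidence to reject the null hypothesis; the result is not statistically significant at the 0.05 level.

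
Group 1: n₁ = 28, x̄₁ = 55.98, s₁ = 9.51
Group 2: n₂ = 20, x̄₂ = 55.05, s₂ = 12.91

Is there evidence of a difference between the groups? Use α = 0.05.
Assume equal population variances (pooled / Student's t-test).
Student's two-sample t-test (equal variances):
H₀: μ₁ = μ₂
H₁: μ₁ ≠ μ₂
df = n₁ + n₂ - 2 = 46
Pooled variance s_p² = [(n₁-1)s₁² + (n₂-1)s₂²] / (n₁ + n₂ - 2) = [(27)(9.51²) + (19)(12.91²)] / 46 = 121.9256
SE = √(s_p²(1/n₁ + 1/n₂)) = √(121.9256 × (1/28 + 1/20)) = 3.2328
t = (x̄₁ - x̄₂) / SE = (55.98 - 55.05) / 3.2328 = 0.93 / 3.2328 = 0.288
p-value = 0.7749

Since p-value > α = 0.05, we fail to reject H₀.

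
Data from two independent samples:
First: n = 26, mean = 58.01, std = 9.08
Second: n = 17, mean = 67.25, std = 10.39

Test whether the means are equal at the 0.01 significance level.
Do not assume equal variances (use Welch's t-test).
Welch's two-sample t-test:
H₀: μ₁ = μ₂
H₁: μ₁ ≠ μ₂
s₁²/n₁ = 9.08²/26 = 3.1710,  s₂²/n₂ = 10.39²/17 = 6.3501
SE = √(s₁²/n₁ + s₂²/n₂) = √(3.1710 + 6.3501) = 3.0856
df (Welch-Satterthwaite) = (s₁²/n₁ + s₂²/n₂)² / [(s₁²/n₁)²/(n₁-1) + (s₂²/n₂)²/(n₂-1)] ≈ 31.02
t = (x̄₁ - x̄₂) / SE = (58.01 - 67.25) / 3.0856 = -9.24 / 3.0856 = -2.995
p-value = 0.0054

Since p-value < α = 0.01, we reject H₀.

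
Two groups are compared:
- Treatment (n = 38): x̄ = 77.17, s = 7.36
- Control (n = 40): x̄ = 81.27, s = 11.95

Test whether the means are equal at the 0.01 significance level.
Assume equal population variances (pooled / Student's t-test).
Student's two-sample t-test (equal variances):
H₀: μ₁ = μ₂
H₁: μ₁ ≠ μ₂
df = n₁ + n₂ - 2 = 76
Pooled variance s_p² = [(n₁-1)s₁² + (n₂-1)s₂²] / (n₁ + n₂ - 2) = [(37)(7.36²) + (39)(11.95²)] / 76 = 99.6523
SE = √(s_p²(1/n₁ + 1/n₂)) = √(99.6523 × (1/38 + 1/40)) = 2.2614
t = (x̄₁ - x̄₂) / SE = (77.17 - 81.27) / 2.2614 = -4.10 / 2.2614 = -1.813
p-value = 0.0738

Since p-value > α = 0.01, we fail to reject H₀.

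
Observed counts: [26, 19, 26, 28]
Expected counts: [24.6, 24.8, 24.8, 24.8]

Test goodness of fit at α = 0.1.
Chi-square goodness of fit test:
H₀: observed counts match expected distribution
H₁: observed counts differ from expected distribution
df = k - 1 = 3
χ² = Σ(O - E)²/E
   = (26 - 24.6)²/24.6 + (19 - 24.8)²/24.8 + (26 - 24.8)²/24.8 + (28 - 24.8)²/24.8
   = 0.080 + 1.356 + 0.058 + 0.413
   = 1.91
p-value = 0.5919

Since p-value > α = 0.1, we fail to reject H₀.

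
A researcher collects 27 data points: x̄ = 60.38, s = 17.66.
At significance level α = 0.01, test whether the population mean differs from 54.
One-sample t-test:
H₀: μ = 54
H₁: μ ≠ 54
df = n - 1 = 26
t = (x̄ - μ₀) / (s/√n) = (60.38 - 54) / (17.66/√27) = 1.877
p-value = 0.0718

Since p-value > α = 0.01, we fail to reject H₀.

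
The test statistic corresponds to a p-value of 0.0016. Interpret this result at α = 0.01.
Since p = 0.0016 < α = 0.01, reject H₀.
There is sufficient evidence to reject the null hypothesis; the result is statistically significant at the 0.01 level.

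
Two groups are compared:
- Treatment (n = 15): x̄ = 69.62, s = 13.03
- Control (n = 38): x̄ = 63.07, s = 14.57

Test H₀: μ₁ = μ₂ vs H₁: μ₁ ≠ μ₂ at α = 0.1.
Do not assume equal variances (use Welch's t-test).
Welch's two-sample t-test:
H₀: μ₁ = μ₂
H₁: μ₁ ≠ μ₂
s₁²/n₁ = 13.03²/15 = 11.3187,  s₂²/n₂ = 14.57²/38 = 5.5864
SE = √(s₁²/n₁ + s₂²/n₂) = √(11.3187 + 5.5864) = 4.1116
df (Welch-Satterthwaite) = (s₁²/n₁ + s₂²/n₂)² / [(s₁²/n₁)²/(n₁-1) + (s₂²/n₂)²/(n₂-1)] ≈ 28.59
t = (x̄₁ - x̄₂) / SE = (69.62 - 63.07) / 4.1116 = 6.55 / 4.1116 = 1.593
p-value = 0.1221

Since p-value > α = 0.1, we fail to reject H₀.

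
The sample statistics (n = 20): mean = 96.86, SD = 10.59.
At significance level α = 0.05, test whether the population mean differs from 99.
One-sample t-test:
H₀: μ = 99
H₁: μ ≠ 99
df = n - 1 = 19
t = (x̄ - μ₀) / (s/√n) = (96.86 - 99) / (10.59/√20) = -0.904
p-value = 0.3775

Since p-value > α = 0.05, we fail to reject H₀.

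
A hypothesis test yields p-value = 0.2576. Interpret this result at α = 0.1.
Since p = 0.2576 > α = 0.1, fail to reject H₀.
There is insufficient evidence to reject the null hypothesis; the result is not statistically significant at the 0.1 level.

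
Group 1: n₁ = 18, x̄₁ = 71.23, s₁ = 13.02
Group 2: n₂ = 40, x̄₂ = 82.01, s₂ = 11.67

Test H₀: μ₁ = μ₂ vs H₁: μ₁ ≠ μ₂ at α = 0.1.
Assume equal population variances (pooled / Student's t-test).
Student's two-sample t-test (equal variances):
H₀: μ₁ = μ₂
H₁: μ₁ ≠ μ₂
df = n₁ + n₂ - 2 = 56
Pooled variance s_p² = [(n₁-1)s₁² + (n₂-1)s₂²] / (n₁ + n₂ - 2) = [(17)(13.02²) + (39)(11.67²)] / 56 = 146.3074
SE = √(s_p²(1/n₁ + 1/n₂)) = √(146.3074 × (1/18 + 1/40)) = 3.4331
t = (x̄₁ - x̄₂) / SE = (71.23 - 82.01) / 3.4331 = -10.78 / 3.4331 = -3.140
p-value = 0.0027

Since p-value < α = 0.1, we reject H₀.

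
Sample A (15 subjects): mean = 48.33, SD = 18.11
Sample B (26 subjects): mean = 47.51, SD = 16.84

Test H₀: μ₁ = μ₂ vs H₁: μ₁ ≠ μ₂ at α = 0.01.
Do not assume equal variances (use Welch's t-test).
Welch's two-sample t-test:
H₀: μ₁ = μ₂
H₁: μ₁ ≠ μ₂
s₁²/n₁ = 18.11²/15 = 21.8648,  s₂²/n₂ = 16.84²/26 = 10.9071
SE = √(s₁²/n₁ + s₂²/n₂) = √(21.8648 + 10.9071) = 5.7247
df (Welch-Satterthwaite) = (s₁²/n₁ + s₂²/n₂)² / [(s₁²/n₁)²/(n₁-1) + (s₂²/n₂)²/(n₂-1)] ≈ 27.60
t = (x̄₁ - x̄₂) / SE = (48.33 - 47.51) / 5.7247 = 0.82 / 5.7247 = 0.143
p-value = 0.8871

Since p-value > α = 0.01, we fail to reject H₀.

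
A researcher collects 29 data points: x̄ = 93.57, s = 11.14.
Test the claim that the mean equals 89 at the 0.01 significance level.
One-sample t-test:
H₀: μ = 89
H₁: μ ≠ 89
df = n - 1 = 28
t = (x̄ - μ₀) / (s/√n) = (93.57 - 89) / (11.14/√29) = 2.209
p-value = 0.0355

Since p-value > α = 0.01, we fail to reject H₀.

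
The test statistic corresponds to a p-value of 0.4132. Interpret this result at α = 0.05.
Since p = 0.4132 > α = 0.05, fail to reject H₀.
There is insufficient evidence to reject the null hypothesis; the result is not statistically significant at the 0.05 level.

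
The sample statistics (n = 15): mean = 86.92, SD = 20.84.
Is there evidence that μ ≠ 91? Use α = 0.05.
One-sample t-test:
H₀: μ = 91
H₁: μ ≠ 91
df = n - 1 = 14
t = (x̄ - μ₀) / (s/√n) = (86.92 - 91) / (20.84/√15) = -0.758
p-value = 0.4609

Since p-value > α = 0.05, we fail to reject H₀.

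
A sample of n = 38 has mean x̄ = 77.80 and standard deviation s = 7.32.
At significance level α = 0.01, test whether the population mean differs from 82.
One-sample t-test:
H₀: μ = 82
H₁: μ ≠ 82
df = n - 1 = 37
t = (x̄ - μ₀) / (s/√n) = (77.80 - 82) / (7.32/√38) = -3.537
p-value = 0.0011

Since p-value < α = 0.01, we reject H₀.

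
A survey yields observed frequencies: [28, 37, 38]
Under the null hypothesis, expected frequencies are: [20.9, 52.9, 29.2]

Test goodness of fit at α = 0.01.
Chi-square goodness of fit test:
H₀: observed counts match expected distribution
H₁: observed counts differ from expected distribution
df = k - 1 = 2
χ² = Σ(O - E)²/E
   = (28 - 20.9)²/20.9 + (37 - 52.9)²/52.9 + (38 - 29.2)²/29.2
   = 2.412 + 4.779 + 2.652
   = 9.84
p-value = 0.0073

Since p-value < α = 0.01, we reject H₀.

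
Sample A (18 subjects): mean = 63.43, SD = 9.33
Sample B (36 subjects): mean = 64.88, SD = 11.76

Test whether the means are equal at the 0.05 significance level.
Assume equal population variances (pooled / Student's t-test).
Student's two-sample t-test (equal variances):
H₀: μ₁ = μ₂
H₁: μ₁ ≠ μ₂
df = n₁ + n₂ - 2 = 52
Pooled variance s_p² = [(n₁-1)s₁² + (n₂-1)s₂²] / (n₁ + n₂ - 2) = [(17)(9.33²) + (35)(11.76²)] / 52 = 121.5432
SE = √(s_p²(1/n₁ + 1/n₂)) = √(121.5432 × (1/18 + 1/36)) = 3.1825
t = (x̄₁ - x̄₂) / SE = (63.43 - 64.88) / 3.1825 = -1.45 / 3.1825 = -0.456
p-value = 0.6506

Since p-value > α = 0.05, we fail to reject H₀.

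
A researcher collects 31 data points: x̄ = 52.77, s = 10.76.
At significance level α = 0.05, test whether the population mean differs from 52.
One-sample t-test:
H₀: μ = 52
H₁: μ ≠ 52
df = n - 1 = 30
t = (x̄ - μ₀) / (s/√n) = (52.77 - 52) / (10.76/√31) = 0.398
p-value = 0.6931

Since p-value > α = 0.05, we fail to reject H₀.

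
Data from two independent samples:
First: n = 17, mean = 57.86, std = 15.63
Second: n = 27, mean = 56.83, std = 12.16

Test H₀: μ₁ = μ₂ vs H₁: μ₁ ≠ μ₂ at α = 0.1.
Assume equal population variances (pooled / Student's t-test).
Student's two-sample t-test (equal variances):
H₀: μ₁ = μ₂
H₁: μ₁ ≠ μ₂
df = n₁ + n₂ - 2 = 42
Pooled variance s_p² = [(n₁-1)s₁² + (n₂-1)s₂²] / (n₁ + n₂ - 2) = [(16)(15.63²) + (26)(12.16²)] / 42 = 184.6013
SE = √(s_p²(1/n₁ + 1/n₂)) = √(184.6013 × (1/17 + 1/27)) = 4.2067
t = (x̄₁ - x̄₂) / SE = (57.86 - 56.83) / 4.2067 = 1.03 / 4.2067 = 0.245
p-value = 0.8078

Since p-value > α = 0.1, we fail to reject H₀.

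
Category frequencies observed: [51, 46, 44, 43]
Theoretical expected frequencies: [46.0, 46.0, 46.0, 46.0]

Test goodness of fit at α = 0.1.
Chi-square goodness of fit test:
H₀: observed counts match expected distribution
H₁: observed counts differ from expected distribution
df = k - 1 = 3
χ² = Σ(O - E)²/E
   = (51 - 46.0)²/46.0 + (46 - 46.0)²/46.0 + (44 - 46.0)²/46.0 + (43 - 46.0)²/46.0
   = 0.543 + 0.000 + 0.087 + 0.196
   = 0.83
p-value = 0.8432

Since p-value > α = 0.1, we fail to reject H₀.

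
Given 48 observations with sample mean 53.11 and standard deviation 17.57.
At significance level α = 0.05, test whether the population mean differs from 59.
One-sample t-test:
H₀: μ = 59
H₁: μ ≠ 59
df = n - 1 = 47
t = (x̄ - μ₀) / (s/√n) = (53.11 - 59) / (17.57/√48) = -2.323
p-value = 0.0246

Since p-value < α = 0.05, we reject H₀.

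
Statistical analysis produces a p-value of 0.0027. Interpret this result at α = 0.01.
Since p = 0.0027 < α = 0.01, reject H₀.
There is sufficient evidence to reject the null hypothesis; the result is statistically significant at the 0.01 level.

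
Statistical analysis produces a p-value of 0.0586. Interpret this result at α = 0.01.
Since p = 0.0586 > α = 0.01, fail to reject H₀.
There is insufficient evidence to reject the null hypothesis; the result is not statistically significant at the 0.01 level.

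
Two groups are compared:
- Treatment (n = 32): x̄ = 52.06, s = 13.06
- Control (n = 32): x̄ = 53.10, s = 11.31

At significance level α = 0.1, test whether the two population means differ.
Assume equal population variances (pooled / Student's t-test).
Student's two-sample t-test (equal variances):
H₀: μ₁ = μ₂
H₁: μ₁ ≠ μ₂
df = n₁ + n₂ - 2 = 62
Pooled variance s_p² = [(n₁-1)s₁² + (n₂-1)s₂²] / (n₁ + n₂ - 2) = [(31)(13.06²) + (31)(11.31²)] / 62 = 149.2398
SE = √(s_p²(1/n₁ + 1/n₂)) = √(149.2398 × (1/32 + 1/32)) = 3.0541
t = (x̄₁ - x̄₂) / SE = (52.06 - 53.10) / 3.0541 = -1.04 / 3.0541 = -0.341
p-value = 0.7346

Since p-value > α = 0.1, we fail to reject H₀.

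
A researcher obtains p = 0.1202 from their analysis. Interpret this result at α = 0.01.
Since p = 0.1202 > α = 0.01, fail to reject H₀.
There is insufficient evidence to reject the null hypothesis; the result is not statistically significant at the 0.01 level.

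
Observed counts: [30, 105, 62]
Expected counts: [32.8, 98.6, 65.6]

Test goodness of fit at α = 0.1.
Chi-square goodness of fit test:
H₀: observed counts match expected distribution
H₁: observed counts differ from expected distribution
df = k - 1 = 2
χ² = Σ(O - E)²/E
   = (30 - 32.8)²/32.8 + (105 - 98.6)²/98.6 + (62 - 65.6)²/65.6
   = 0.239 + 0.415 + 0.198
   = 0.85
p-value = 0.6531

Since p-value > α = 0.1, we fail to reject H₀.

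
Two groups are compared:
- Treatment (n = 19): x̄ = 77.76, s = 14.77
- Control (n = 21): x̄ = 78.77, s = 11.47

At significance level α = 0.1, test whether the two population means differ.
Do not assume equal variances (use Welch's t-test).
Welch's two-sample t-test:
H₀: μ₁ = μ₂
H₁: μ₁ ≠ μ₂
s₁²/n₁ = 14.77²/19 = 11.4817,  s₂²/n₂ = 11.47²/21 = 6.2648
SE = √(s₁²/n₁ + s₂²/n₂) = √(11.4817 + 6.2648) = 4.2127
df (Welch-Satterthwaite) = (s₁²/n₁ + s₂²/n₂)² / [(s₁²/n₁)²/(n₁-1) + (s₂²/n₂)²/(n₂-1)] ≈ 33.91
t = (x̄₁ - x̄₂) / SE = (77.76 - 78.77) / 4.2127 = -1.01 / 4.2127 = -0.240
p-value = 0.8120

Since p-value > α = 0.1, we fail to reject H₀.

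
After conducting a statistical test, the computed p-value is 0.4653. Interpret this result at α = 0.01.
Since p = 0.4653 > α = 0.01, fail to reject H₀.
There is insufficient evidence to reject the null hypothesis; the result is not statistically significant at the 0.01 level.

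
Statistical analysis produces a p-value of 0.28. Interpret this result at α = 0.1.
Since p = 0.28 > α = 0.1, fail to reject H₀.
There is insufficient evidence to reject the null hypothesis; the result is not statistically significant at the 0.1 level.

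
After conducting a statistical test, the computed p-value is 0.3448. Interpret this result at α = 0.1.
Since p = 0.3448 > α = 0.1, fail to reject H₀.
There is insufficient evidence to reject the null hypothesis; the result is not statistically significant at the 0.1 level.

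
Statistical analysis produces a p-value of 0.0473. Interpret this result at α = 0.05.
Since p = 0.0473 < α = 0.05, reject H₀.
There is sufficient evidence to reject the null hypothesis; the result is statistically significant at the 0.05 level.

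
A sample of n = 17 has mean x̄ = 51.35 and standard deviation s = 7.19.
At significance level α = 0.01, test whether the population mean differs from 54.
One-sample t-test:
H₀: μ = 54
H₁: μ ≠ 54
df = n - 1 = 16
t = (x̄ - μ₀) / (s/√n) = (51.35 - 54) / (7.19/√17) = -1.520
p-value = 0.1481

Since p-value > α = 0.01, we fail to reject H₀.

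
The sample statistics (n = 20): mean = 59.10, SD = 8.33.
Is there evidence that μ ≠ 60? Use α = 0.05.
One-sample t-test:
H₀: μ = 60
H₁: μ ≠ 60
df = n - 1 = 19
t = (x̄ - μ₀) / (s/√n) = (59.10 - 60) / (8.33/√20) = -0.483
p-value = 0.6345

Since p-value > α = 0.05, we fail to reject H₀.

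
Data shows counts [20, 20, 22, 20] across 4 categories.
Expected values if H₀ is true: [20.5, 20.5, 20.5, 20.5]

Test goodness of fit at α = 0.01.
Chi-square goodness of fit test:
H₀: observed counts match expected distribution
H₁: observed counts differ from expected distribution
df = k - 1 = 3
χ² = Σ(O - E)²/E
   = (20 - 20.5)²/20.5 + (20 - 20.5)²/20.5 + (22 - 20.5)²/20.5 + (20 - 20.5)²/20.5
   = 0.012 + 0.012 + 0.110 + 0.012
   = 0.15
p-value = 0.9857

Since p-value > α = 0.01, we fail to reject H₀.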